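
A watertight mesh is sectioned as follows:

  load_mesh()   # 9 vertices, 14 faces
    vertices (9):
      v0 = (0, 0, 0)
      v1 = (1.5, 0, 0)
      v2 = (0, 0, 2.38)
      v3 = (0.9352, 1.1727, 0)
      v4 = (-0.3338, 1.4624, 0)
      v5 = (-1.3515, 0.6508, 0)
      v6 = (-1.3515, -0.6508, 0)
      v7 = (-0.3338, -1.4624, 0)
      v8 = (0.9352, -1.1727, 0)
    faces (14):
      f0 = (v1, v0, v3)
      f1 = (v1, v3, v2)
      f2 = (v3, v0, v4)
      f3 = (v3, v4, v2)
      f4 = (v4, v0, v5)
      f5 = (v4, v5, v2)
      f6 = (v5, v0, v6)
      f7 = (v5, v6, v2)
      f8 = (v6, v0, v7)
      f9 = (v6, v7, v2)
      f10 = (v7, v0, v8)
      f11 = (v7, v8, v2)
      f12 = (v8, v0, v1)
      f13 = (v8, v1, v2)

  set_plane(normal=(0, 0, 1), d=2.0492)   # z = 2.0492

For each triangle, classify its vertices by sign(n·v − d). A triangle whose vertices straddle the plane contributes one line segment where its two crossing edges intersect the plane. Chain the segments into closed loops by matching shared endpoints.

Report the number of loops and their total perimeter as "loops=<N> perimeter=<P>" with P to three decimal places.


loops=1 perimeter=1.266

Straddling triangles (7 of 14):
  (v1,v3,v2) [--+] → (0.129985, 0.162995, 2.0492)–(0.208487, 0, 2.0492)  len=0.1809
  (v3,v4,v2) [--+] → (-0.0463954, 0.203261, 2.0492)–(0.129985, 0.162995, 2.0492)  len=0.1809
  (v4,v5,v2) [--+] → (-0.187847, 0.0904557, 2.0492)–(-0.0463954, 0.203261, 2.0492)  len=0.1809
  (v5,v6,v2) [--+] → (-0.187847, -0.0904557, 2.0492)–(-0.187847, 0.0904557, 2.0492)  len=0.1809
  (v6,v7,v2) [--+] → (-0.0463954, -0.203261, 2.0492)–(-0.187847, -0.0904557, 2.0492)  len=0.1809
  (v7,v8,v2) [--+] → (0.129985, -0.162995, 2.0492)–(-0.0463954, -0.203261, 2.0492)  len=0.1809
  (v8,v1,v2) [--+] → (0.208487, 0, 2.0492)–(0.129985, -0.162995, 2.0492)  len=0.1809

Chained into 1 loop(s):
  loop 1: 7 segments, perimeter = 1.2664
Total perimeter = 1.266


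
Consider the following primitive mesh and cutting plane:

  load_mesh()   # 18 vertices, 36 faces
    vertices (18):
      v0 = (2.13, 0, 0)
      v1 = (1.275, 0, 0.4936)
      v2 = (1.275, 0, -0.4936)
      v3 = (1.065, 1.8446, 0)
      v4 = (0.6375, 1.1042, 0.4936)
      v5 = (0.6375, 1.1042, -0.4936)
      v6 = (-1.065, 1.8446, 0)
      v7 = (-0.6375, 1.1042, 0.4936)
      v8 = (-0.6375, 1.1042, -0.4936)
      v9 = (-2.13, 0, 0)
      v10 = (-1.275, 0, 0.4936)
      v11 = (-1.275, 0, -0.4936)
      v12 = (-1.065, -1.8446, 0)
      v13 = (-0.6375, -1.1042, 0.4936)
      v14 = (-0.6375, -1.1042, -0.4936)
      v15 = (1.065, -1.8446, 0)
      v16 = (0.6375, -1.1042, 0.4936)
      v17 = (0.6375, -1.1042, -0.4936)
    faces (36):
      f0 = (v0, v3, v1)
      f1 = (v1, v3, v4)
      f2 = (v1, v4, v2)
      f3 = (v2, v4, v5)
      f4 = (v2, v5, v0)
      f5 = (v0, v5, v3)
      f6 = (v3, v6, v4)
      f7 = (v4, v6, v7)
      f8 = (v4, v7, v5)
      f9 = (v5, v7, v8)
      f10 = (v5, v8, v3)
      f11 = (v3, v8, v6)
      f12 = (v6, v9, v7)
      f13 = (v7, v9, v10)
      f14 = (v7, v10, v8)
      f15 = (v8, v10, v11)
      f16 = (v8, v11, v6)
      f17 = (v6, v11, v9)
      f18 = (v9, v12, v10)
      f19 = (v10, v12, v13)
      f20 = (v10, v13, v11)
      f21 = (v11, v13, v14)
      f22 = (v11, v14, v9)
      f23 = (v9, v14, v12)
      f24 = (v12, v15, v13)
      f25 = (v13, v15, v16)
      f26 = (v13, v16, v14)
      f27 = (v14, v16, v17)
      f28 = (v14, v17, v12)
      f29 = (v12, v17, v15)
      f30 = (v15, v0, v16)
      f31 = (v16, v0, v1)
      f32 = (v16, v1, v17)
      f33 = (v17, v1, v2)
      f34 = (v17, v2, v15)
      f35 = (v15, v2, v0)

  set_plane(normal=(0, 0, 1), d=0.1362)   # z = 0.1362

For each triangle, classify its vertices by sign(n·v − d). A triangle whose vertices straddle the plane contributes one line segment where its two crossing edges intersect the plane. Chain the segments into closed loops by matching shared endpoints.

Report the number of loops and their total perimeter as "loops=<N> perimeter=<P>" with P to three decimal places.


Straddling triangles (24 of 36):
  (v0,v3,v1) [--+] → (1.12295, 1.33562, 0.1362)–(1.89408, 0, 0.1362)  len=1.5422
  (v1,v3,v4) [+-+] → (1.12295, 1.33562, 0.1362)–(0.947039, 1.6403, 0.1362)  len=0.3518
  (v1,v4,v2) [++-] → (0.868297, 0.704442, 0.1362)–(1.275, 0, 0.1362)  len=0.8134
  (v2,v4,v5) [-+-] → (0.868297, 0.704442, 0.1362)–(0.6375, 1.1042, 0.1362)  len=0.4616
  (v3,v6,v4) [--+] → (-0.595226, 1.6403, 0.1362)–(0.947039, 1.6403, 0.1362)  len=1.5423
  (v4,v6,v7) [+-+] → (-0.595226, 1.6403, 0.1362)–(-0.947039, 1.6403, 0.1362)  len=0.3518
  (v4,v7,v5) [++-] → (-0.175907, 1.1042, 0.1362)–(0.6375, 1.1042, 0.1362)  len=0.8134
  (v5,v7,v8) [-+-] → (-0.175907, 1.1042, 0.1362)–(-0.6375, 1.1042, 0.1362)  len=0.4616
  (v6,v9,v7) [--+] → (-1.71817, 0.304684, 0.1362)–(-0.947039, 1.6403, 0.1362)  len=1.5422
  (v7,v9,v10) [+-+] → (-1.71817, 0.304684, 0.1362)–(-1.89408, 0, 0.1362)  len=0.3518
  (v7,v10,v8) [++-] → (-1.0442, 0.399758, 0.1362)–(-0.6375, 1.1042, 0.1362)  len=0.8134
  (v8,v10,v11) [-+-] → (-1.0442, 0.399758, 0.1362)–(-1.275, 0, 0.1362)  len=0.4616
  (v9,v12,v10) [--+] → (-1.12295, -1.33562, 0.1362)–(-1.89408, 0, 0.1362)  len=1.5422
  (v10,v12,v13) [+-+] → (-1.12295, -1.33562, 0.1362)–(-0.947039, -1.6403, 0.1362)  len=0.3518
  (v10,v13,v11) [++-] → (-0.868297, -0.704442, 0.1362)–(-1.275, 0, 0.1362)  len=0.8134
  (v11,v13,v14) [-+-] → (-0.868297, -0.704442, 0.1362)–(-0.6375, -1.1042, 0.1362)  len=0.4616
  (v12,v15,v13) [--+] → (0.595226, -1.6403, 0.1362)–(-0.947039, -1.6403, 0.1362)  len=1.5423
  (v13,v15,v16) [+-+] → (0.595226, -1.6403, 0.1362)–(0.947039, -1.6403, 0.1362)  len=0.3518
  (v13,v16,v14) [++-] → (0.175907, -1.1042, 0.1362)–(-0.6375, -1.1042, 0.1362)  len=0.8134
  (v14,v16,v17) [-+-] → (0.175907, -1.1042, 0.1362)–(0.6375, -1.1042, 0.1362)  len=0.4616
  (v15,v0,v16) [--+] → (1.71817, -0.304684, 0.1362)–(0.947039, -1.6403, 0.1362)  len=1.5422
  (v16,v0,v1) [+-+] → (1.71817, -0.304684, 0.1362)–(1.89408, 0, 0.1362)  len=0.3518
  (v16,v1,v17) [++-] → (1.0442, -0.399758, 0.1362)–(0.6375, -1.1042, 0.1362)  len=0.8134
  (v17,v1,v2) [-+-] → (1.0442, -0.399758, 0.1362)–(1.275, 0, 0.1362)  len=0.4616

Chained into 2 loop(s):
  loop 1: 12 segments, perimeter = 11.3644
  loop 2: 12 segments, perimeter = 7.6501
Total perimeter = 19.014

loops=2 perimeter=19.014


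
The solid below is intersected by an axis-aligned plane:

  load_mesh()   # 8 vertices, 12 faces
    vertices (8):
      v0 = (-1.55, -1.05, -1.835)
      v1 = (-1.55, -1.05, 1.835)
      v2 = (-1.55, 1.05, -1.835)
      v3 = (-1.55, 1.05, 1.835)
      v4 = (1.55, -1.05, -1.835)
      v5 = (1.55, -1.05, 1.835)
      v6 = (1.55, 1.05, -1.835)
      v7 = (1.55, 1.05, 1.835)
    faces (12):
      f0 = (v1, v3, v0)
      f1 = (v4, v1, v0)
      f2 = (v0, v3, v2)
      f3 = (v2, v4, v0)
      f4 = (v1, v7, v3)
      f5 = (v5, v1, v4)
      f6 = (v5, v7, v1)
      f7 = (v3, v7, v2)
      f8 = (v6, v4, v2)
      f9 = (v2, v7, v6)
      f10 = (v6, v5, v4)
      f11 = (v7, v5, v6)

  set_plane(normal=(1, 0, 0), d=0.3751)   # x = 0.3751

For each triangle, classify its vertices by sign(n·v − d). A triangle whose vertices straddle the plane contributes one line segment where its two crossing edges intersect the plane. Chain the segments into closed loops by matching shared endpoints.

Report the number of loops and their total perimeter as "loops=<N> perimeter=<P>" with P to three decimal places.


loops=1 perimeter=11.540

Straddling triangles (8 of 12):
  (v4,v1,v0) [+--] → (0.3751, -1.05, -0.44407)–(0.3751, -1.05, -1.835)  len=1.3909
  (v2,v4,v0) [-+-] → (0.3751, -0.2541, -1.835)–(0.3751, -1.05, -1.835)  len=0.7959
  (v1,v7,v3) [-+-] → (0.3751, 0.2541, 1.835)–(0.3751, 1.05, 1.835)  len=0.7959
  (v5,v1,v4) [+-+] → (0.3751, -1.05, 1.835)–(0.3751, -1.05, -0.44407)  len=2.2791
  (v5,v7,v1) [++-] → (0.3751, 0.2541, 1.835)–(0.3751, -1.05, 1.835)  len=1.3041
  (v3,v7,v2) [-+-] → (0.3751, 1.05, 1.835)–(0.3751, 1.05, 0.44407)  len=1.3909
  (v6,v4,v2) [++-] → (0.3751, -0.2541, -1.835)–(0.3751, 1.05, -1.835)  len=1.3041
  (v2,v7,v6) [-++] → (0.3751, 1.05, 0.44407)–(0.3751, 1.05, -1.835)  len=2.2791

Chained into 1 loop(s):
  loop 1: 8 segments, perimeter = 11.5400
Total perimeter = 11.540


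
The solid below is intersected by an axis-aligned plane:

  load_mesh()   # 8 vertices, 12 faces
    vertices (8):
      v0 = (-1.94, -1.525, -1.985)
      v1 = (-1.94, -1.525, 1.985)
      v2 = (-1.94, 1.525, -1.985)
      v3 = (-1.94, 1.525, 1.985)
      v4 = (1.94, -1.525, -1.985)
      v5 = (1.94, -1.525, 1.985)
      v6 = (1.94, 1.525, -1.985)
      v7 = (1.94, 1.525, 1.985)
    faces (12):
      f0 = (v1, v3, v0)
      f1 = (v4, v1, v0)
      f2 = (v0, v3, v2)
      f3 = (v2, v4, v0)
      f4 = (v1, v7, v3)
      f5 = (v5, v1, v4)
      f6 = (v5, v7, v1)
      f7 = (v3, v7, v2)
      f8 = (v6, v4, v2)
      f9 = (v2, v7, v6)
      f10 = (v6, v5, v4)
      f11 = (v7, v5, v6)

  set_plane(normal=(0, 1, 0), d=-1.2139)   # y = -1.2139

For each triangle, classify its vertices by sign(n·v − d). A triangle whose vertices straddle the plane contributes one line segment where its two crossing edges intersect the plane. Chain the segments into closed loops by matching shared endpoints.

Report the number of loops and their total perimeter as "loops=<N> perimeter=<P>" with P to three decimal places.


Straddling triangles (8 of 12):
  (v1,v3,v0) [-+-] → (-1.94, -1.2139, 1.985)–(-1.94, -1.2139, -1.58006)  len=3.5651
  (v0,v3,v2) [-++] → (-1.94, -1.2139, -1.58006)–(-1.94, -1.2139, -1.985)  len=0.4049
  (v2,v4,v0) [+--] → (1.54424, -1.2139, -1.985)–(-1.94, -1.2139, -1.985)  len=3.4842
  (v1,v7,v3) [-++] → (-1.54424, -1.2139, 1.985)–(-1.94, -1.2139, 1.985)  len=0.3958
  (v5,v7,v1) [-+-] → (1.94, -1.2139, 1.985)–(-1.54424, -1.2139, 1.985)  len=3.4842
  (v6,v4,v2) [+-+] → (1.94, -1.2139, -1.985)–(1.54424, -1.2139, -1.985)  len=0.3958
  (v6,v5,v4) [+--] → (1.94, -1.2139, 1.58006)–(1.94, -1.2139, -1.985)  len=3.5651
  (v7,v5,v6) [+-+] → (1.94, -1.2139, 1.985)–(1.94, -1.2139, 1.58006)  len=0.4049

Chained into 1 loop(s):
  loop 1: 8 segments, perimeter = 15.7000
Total perimeter = 15.700

loops=1 perimeter=15.700


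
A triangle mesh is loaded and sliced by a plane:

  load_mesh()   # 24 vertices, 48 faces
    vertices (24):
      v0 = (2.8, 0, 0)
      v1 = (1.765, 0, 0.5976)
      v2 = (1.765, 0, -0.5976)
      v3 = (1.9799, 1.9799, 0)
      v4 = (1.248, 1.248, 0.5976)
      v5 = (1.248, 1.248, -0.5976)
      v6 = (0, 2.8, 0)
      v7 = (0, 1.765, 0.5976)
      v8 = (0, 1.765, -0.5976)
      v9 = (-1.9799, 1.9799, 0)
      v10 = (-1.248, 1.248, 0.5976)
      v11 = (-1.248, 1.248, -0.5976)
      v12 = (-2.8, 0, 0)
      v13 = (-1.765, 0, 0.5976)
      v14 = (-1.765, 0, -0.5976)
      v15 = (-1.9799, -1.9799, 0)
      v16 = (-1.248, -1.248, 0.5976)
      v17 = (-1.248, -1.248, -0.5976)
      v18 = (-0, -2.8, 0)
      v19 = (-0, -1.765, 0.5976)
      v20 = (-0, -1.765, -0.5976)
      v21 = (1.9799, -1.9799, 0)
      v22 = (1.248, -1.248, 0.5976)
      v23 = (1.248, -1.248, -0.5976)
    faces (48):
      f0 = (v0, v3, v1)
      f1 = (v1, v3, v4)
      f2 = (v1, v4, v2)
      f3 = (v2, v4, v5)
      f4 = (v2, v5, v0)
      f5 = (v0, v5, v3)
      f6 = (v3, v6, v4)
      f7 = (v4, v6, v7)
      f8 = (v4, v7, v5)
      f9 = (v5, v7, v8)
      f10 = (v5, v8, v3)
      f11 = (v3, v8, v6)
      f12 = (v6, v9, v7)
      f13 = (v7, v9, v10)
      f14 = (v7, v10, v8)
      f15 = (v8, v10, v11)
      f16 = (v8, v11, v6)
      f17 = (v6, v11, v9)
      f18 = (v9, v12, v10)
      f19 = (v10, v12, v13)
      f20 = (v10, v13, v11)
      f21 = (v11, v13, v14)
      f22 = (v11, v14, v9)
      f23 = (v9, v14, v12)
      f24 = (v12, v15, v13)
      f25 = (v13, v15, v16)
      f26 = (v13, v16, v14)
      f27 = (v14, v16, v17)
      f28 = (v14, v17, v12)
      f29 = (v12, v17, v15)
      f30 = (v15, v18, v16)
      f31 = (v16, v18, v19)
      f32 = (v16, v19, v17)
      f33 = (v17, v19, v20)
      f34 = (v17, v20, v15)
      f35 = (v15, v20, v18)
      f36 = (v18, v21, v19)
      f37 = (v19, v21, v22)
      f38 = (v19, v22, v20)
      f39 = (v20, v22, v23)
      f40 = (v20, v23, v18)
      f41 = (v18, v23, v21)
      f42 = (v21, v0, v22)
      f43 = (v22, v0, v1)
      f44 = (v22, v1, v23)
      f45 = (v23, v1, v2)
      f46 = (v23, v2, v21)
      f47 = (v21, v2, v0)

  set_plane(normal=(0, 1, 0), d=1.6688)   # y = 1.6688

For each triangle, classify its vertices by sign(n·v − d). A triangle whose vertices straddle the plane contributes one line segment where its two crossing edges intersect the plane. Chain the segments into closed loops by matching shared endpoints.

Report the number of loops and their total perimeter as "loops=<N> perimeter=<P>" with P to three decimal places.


loops=2 perimeter=10.331

Straddling triangles (16 of 48):
  (v0,v3,v1) [-+-] → (2.10876, 1.6688, 0)–(1.94613, 1.6688, 0.0939004)  len=0.1878
  (v1,v3,v4) [-+-] → (1.94613, 1.6688, 0.0939004)–(1.6688, 1.6688, 0.254015)  len=0.3202
  (v0,v5,v3) [--+] → (1.6688, 1.6688, -0.254015)–(2.10876, 1.6688, 0)  len=0.5080
  (v3,v6,v4) [++-] → (0.909625, 1.6688, 0.43557)–(1.6688, 1.6688, 0.254015)  len=0.7806
  (v4,v6,v7) [-++] → (0.909625, 1.6688, 0.43557)–(0.23222, 1.6688, 0.5976)  len=0.6965
  (v4,v7,v5) [-+-] → (0.23222, 1.6688, 0.5976)–(0.23222, 1.6688, 0.375205)  len=0.2224
  (v5,v7,v8) [-++] → (0.23222, 1.6688, 0.375205)–(0.23222, 1.6688, -0.5976)  len=0.9728
  (v5,v8,v3) [-++] → (0.23222, 1.6688, -0.5976)–(1.6688, 1.6688, -0.254015)  len=1.4771
  (v7,v9,v10) [++-] → (-1.6688, 1.6688, 0.254015)–(-0.23222, 1.6688, 0.5976)  len=1.4771
  (v7,v10,v8) [+-+] → (-0.23222, 1.6688, 0.5976)–(-0.23222, 1.6688, -0.375205)  len=0.9728
  (v8,v10,v11) [+--] → (-0.23222, 1.6688, -0.375205)–(-0.23222, 1.6688, -0.5976)  len=0.2224
  (v8,v11,v6) [+-+] → (-0.23222, 1.6688, -0.5976)–(-0.909625, 1.6688, -0.43557)  len=0.6965
  (v6,v11,v9) [+-+] → (-0.909625, 1.6688, -0.43557)–(-1.6688, 1.6688, -0.254015)  len=0.7806
  (v9,v12,v10) [+--] → (-2.10876, 1.6688, 0)–(-1.6688, 1.6688, 0.254015)  len=0.5080
  (v11,v14,v9) [--+] → (-1.94613, 1.6688, -0.0939004)–(-1.6688, 1.6688, -0.254015)  len=0.3202
  (v9,v14,v12) [+--] → (-1.94613, 1.6688, -0.0939004)–(-2.10876, 1.6688, 0)  len=0.1878

Chained into 2 loop(s):
  loop 1: 8 segments, perimeter = 5.1654
  loop 2: 8 segments, perimeter = 5.1654
Total perimeter = 10.331


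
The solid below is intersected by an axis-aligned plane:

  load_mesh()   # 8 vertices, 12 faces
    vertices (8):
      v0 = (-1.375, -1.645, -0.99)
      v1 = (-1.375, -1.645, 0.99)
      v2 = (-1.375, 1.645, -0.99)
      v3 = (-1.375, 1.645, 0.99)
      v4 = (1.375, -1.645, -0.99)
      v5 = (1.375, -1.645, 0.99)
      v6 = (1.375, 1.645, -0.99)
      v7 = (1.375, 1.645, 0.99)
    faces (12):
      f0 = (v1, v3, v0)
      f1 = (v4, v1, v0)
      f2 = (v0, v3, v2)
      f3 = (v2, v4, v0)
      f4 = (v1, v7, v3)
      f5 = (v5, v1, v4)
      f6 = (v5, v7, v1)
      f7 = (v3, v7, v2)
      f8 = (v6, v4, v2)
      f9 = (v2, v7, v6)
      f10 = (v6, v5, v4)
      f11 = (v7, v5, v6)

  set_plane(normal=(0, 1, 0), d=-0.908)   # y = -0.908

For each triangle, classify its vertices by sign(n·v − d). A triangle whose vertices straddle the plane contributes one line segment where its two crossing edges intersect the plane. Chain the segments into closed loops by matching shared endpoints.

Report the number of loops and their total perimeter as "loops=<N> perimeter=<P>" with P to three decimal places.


loops=1 perimeter=9.460

Straddling triangles (8 of 12):
  (v1,v3,v0) [-+-] → (-1.375, -0.908, 0.99)–(-1.375, -0.908, -0.546456)  len=1.5365
  (v0,v3,v2) [-++] → (-1.375, -0.908, -0.546456)–(-1.375, -0.908, -0.99)  len=0.4435
  (v2,v4,v0) [+--] → (0.758967, -0.908, -0.99)–(-1.375, -0.908, -0.99)  len=2.1340
  (v1,v7,v3) [-++] → (-0.758967, -0.908, 0.99)–(-1.375, -0.908, 0.99)  len=0.6160
  (v5,v7,v1) [-+-] → (1.375, -0.908, 0.99)–(-0.758967, -0.908, 0.99)  len=2.1340
  (v6,v4,v2) [+-+] → (1.375, -0.908, -0.99)–(0.758967, -0.908, -0.99)  len=0.6160
  (v6,v5,v4) [+--] → (1.375, -0.908, 0.546456)–(1.375, -0.908, -0.99)  len=1.5365
  (v7,v5,v6) [+-+] → (1.375, -0.908, 0.99)–(1.375, -0.908, 0.546456)  len=0.4435

Chained into 1 loop(s):
  loop 1: 8 segments, perimeter = 9.4600
Total perimeter = 9.460


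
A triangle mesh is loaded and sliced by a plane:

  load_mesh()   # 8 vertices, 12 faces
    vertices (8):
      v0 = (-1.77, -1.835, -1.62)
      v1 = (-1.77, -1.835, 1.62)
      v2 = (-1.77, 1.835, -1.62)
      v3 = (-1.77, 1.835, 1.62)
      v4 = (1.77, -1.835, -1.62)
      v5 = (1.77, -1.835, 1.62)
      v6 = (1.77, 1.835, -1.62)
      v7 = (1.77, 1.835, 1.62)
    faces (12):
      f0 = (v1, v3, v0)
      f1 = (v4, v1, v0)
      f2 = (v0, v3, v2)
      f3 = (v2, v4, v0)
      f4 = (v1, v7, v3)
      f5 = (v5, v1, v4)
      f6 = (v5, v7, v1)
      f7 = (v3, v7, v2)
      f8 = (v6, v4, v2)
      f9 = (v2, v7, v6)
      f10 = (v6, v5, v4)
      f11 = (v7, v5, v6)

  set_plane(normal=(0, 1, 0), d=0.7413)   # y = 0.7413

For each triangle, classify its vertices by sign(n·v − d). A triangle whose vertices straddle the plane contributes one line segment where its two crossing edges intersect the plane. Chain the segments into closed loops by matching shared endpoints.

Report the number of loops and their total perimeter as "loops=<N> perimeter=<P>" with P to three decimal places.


Straddling triangles (8 of 12):
  (v1,v3,v0) [-+-] → (-1.77, 0.7413, 1.62)–(-1.77, 0.7413, 0.654445)  len=0.9656
  (v0,v3,v2) [-++] → (-1.77, 0.7413, 0.654445)–(-1.77, 0.7413, -1.62)  len=2.2744
  (v2,v4,v0) [+--] → (-0.715041, 0.7413, -1.62)–(-1.77, 0.7413, -1.62)  len=1.0550
  (v1,v7,v3) [-++] → (0.715041, 0.7413, 1.62)–(-1.77, 0.7413, 1.62)  len=2.4850
  (v5,v7,v1) [-+-] → (1.77, 0.7413, 1.62)–(0.715041, 0.7413, 1.62)  len=1.0550
  (v6,v4,v2) [+-+] → (1.77, 0.7413, -1.62)–(-0.715041, 0.7413, -1.62)  len=2.4850
  (v6,v5,v4) [+--] → (1.77, 0.7413, -0.654445)–(1.77, 0.7413, -1.62)  len=0.9656
  (v7,v5,v6) [+-+] → (1.77, 0.7413, 1.62)–(1.77, 0.7413, -0.654445)  len=2.2744

Chained into 1 loop(s):
  loop 1: 8 segments, perimeter = 13.5600
Total perimeter = 13.560

loops=1 perimeter=13.560


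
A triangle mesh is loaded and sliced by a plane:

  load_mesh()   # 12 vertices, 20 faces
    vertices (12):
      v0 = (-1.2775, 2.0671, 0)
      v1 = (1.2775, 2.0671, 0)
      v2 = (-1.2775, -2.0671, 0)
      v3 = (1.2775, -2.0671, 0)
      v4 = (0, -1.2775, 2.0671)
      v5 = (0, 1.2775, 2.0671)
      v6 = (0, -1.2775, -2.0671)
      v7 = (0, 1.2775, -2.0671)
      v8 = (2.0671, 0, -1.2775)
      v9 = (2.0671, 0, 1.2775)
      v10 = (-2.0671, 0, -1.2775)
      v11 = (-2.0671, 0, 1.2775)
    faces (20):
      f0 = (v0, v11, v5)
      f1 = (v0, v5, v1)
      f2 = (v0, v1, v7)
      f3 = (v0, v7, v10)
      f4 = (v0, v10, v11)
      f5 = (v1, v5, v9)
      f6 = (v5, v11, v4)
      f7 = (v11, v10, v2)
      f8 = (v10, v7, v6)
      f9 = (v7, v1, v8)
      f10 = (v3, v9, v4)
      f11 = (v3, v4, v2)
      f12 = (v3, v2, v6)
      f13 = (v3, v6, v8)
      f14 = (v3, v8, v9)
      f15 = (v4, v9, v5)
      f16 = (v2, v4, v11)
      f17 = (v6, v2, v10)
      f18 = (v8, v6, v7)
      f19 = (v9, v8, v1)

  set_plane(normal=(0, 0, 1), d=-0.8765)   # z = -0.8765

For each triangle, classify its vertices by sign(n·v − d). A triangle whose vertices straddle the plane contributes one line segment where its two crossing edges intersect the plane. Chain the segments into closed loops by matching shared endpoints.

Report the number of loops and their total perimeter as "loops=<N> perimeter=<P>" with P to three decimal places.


Straddling triangles (10 of 20):
  (v0,v1,v7) [++-] → (0.735809, 1.73229, -0.8765)–(-0.735809, 1.73229, -0.8765)  len=1.4716
  (v0,v7,v10) [+--] → (-0.735809, 1.73229, -0.8765)–(-1.81925, 0.648851, -0.8765)  len=1.5322
  (v0,v10,v11) [+-+] → (-1.81925, 0.648851, -0.8765)–(-2.0671, 0, -0.8765)  len=0.6946
  (v11,v10,v2) [+-+] → (-2.0671, 0, -0.8765)–(-1.81925, -0.648851, -0.8765)  len=0.6946
  (v7,v1,v8) [-+-] → (0.735809, 1.73229, -0.8765)–(1.81925, 0.648851, -0.8765)  len=1.5322
  (v3,v2,v6) [++-] → (-0.735809, -1.73229, -0.8765)–(0.735809, -1.73229, -0.8765)  len=1.4716
  (v3,v6,v8) [+--] → (0.735809, -1.73229, -0.8765)–(1.81925, -0.648851, -0.8765)  len=1.5322
  (v3,v8,v9) [+-+] → (1.81925, -0.648851, -0.8765)–(2.0671, 0, -0.8765)  len=0.6946
  (v6,v2,v10) [-+-] → (-0.735809, -1.73229, -0.8765)–(-1.81925, -0.648851, -0.8765)  len=1.5322
  (v9,v8,v1) [+-+] → (2.0671, 0, -0.8765)–(1.81925, 0.648851, -0.8765)  len=0.6946

Chained into 1 loop(s):
  loop 1: 10 segments, perimeter = 11.8504
Total perimeter = 11.850

loops=1 perimeter=11.850


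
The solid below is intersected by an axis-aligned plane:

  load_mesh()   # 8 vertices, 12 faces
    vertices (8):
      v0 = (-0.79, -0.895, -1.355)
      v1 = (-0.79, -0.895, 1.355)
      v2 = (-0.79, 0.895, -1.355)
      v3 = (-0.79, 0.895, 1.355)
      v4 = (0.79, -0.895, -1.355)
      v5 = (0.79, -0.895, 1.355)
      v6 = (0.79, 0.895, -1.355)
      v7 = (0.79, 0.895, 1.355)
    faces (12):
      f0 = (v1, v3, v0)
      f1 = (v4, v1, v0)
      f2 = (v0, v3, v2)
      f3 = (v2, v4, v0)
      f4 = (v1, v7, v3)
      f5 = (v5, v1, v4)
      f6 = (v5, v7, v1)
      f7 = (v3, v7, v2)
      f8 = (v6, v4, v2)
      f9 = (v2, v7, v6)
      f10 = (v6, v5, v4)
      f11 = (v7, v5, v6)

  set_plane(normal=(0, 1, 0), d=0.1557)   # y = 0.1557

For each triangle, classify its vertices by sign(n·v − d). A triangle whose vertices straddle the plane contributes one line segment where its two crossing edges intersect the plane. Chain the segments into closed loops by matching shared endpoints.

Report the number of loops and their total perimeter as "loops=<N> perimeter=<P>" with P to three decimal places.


Straddling triangles (8 of 12):
  (v1,v3,v0) [-+-] → (-0.79, 0.1557, 1.355)–(-0.79, 0.1557, 0.235725)  len=1.1193
  (v0,v3,v2) [-++] → (-0.79, 0.1557, 0.235725)–(-0.79, 0.1557, -1.355)  len=1.5907
  (v2,v4,v0) [+--] → (-0.137434, 0.1557, -1.355)–(-0.79, 0.1557, -1.355)  len=0.6526
  (v1,v7,v3) [-++] → (0.137434, 0.1557, 1.355)–(-0.79, 0.1557, 1.355)  len=0.9274
  (v5,v7,v1) [-+-] → (0.79, 0.1557, 1.355)–(0.137434, 0.1557, 1.355)  len=0.6526
  (v6,v4,v2) [+-+] → (0.79, 0.1557, -1.355)–(-0.137434, 0.1557, -1.355)  len=0.9274
  (v6,v5,v4) [+--] → (0.79, 0.1557, -0.235725)–(0.79, 0.1557, -1.355)  len=1.1193
  (v7,v5,v6) [+-+] → (0.79, 0.1557, 1.355)–(0.79, 0.1557, -0.235725)  len=1.5907

Chained into 1 loop(s):
  loop 1: 8 segments, perimeter = 8.5800
Total perimeter = 8.580

loops=1 perimeter=8.580


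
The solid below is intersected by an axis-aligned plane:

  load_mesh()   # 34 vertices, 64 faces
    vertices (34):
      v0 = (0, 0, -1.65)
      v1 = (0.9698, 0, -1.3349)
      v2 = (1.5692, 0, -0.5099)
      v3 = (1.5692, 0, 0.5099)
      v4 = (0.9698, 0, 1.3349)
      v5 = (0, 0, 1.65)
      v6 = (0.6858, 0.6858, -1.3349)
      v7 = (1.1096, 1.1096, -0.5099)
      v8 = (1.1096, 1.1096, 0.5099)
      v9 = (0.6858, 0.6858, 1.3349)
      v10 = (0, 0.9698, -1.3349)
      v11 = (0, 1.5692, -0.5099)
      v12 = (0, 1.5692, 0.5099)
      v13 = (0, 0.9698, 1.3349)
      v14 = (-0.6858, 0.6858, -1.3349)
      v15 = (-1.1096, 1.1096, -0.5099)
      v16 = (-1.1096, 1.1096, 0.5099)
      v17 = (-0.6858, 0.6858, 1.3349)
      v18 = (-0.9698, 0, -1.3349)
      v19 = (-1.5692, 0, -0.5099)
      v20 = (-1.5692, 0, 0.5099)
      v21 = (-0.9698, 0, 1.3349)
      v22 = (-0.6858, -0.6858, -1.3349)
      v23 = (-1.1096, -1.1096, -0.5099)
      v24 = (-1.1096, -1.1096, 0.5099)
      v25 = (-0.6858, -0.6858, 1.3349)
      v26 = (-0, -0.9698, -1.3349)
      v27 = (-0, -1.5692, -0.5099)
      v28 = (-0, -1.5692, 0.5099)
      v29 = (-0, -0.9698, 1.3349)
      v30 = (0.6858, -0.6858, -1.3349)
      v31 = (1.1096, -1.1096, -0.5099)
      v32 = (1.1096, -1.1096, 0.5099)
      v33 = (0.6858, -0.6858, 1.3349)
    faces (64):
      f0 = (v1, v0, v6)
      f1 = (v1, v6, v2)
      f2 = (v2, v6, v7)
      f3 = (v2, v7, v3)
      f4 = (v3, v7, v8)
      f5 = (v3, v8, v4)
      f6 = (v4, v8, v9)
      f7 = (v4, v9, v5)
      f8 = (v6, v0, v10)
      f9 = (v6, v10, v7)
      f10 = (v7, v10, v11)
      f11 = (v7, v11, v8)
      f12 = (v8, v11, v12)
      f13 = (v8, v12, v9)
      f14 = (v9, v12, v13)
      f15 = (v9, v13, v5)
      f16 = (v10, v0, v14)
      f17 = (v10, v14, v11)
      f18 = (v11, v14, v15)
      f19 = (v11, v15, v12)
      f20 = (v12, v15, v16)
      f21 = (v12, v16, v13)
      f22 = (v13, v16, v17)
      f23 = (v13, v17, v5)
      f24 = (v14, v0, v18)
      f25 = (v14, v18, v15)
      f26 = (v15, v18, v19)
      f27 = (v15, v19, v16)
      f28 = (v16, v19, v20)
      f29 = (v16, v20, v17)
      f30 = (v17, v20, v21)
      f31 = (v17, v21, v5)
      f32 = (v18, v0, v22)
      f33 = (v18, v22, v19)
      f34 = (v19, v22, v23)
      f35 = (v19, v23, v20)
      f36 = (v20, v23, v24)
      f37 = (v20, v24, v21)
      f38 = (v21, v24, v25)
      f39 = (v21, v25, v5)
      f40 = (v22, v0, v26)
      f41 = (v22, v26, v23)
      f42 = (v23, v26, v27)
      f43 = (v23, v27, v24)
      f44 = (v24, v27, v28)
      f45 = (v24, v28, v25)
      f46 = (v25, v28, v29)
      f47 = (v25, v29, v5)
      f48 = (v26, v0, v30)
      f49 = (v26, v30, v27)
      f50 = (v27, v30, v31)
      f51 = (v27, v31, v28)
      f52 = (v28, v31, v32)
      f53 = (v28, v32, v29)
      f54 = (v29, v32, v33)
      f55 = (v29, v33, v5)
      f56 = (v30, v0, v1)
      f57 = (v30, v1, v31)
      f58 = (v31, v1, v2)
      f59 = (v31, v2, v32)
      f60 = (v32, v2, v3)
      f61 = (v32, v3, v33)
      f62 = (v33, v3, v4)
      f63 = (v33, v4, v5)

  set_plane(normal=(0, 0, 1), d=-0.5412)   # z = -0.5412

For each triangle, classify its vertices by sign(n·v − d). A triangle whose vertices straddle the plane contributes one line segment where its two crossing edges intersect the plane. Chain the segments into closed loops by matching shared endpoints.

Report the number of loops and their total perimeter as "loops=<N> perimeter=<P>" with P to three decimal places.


Straddling triangles (16 of 64):
  (v1,v6,v2) [--+] → (1.53568, 0.0260188, -0.5412)–(1.54646, 0, -0.5412)  len=0.0282
  (v2,v6,v7) [+-+] → (1.53568, 0.0260188, -0.5412)–(1.09352, 1.09352, -0.5412)  len=1.1555
  (v6,v10,v7) [--+] → (1.0675, 1.1043, -0.5412)–(1.09352, 1.09352, -0.5412)  len=0.0282
  (v7,v10,v11) [+-+] → (1.0675, 1.1043, -0.5412)–(0, 1.54646, -0.5412)  len=1.1555
  (v10,v14,v11) [--+] → (-0.0260188, 1.53568, -0.5412)–(0, 1.54646, -0.5412)  len=0.0282
  (v11,v14,v15) [+-+] → (-0.0260188, 1.53568, -0.5412)–(-1.09352, 1.09352, -0.5412)  len=1.1555
  (v14,v18,v15) [--+] → (-1.1043, 1.0675, -0.5412)–(-1.09352, 1.09352, -0.5412)  len=0.0282
  (v15,v18,v19) [+-+] → (-1.1043, 1.0675, -0.5412)–(-1.54646, 0, -0.5412)  len=1.1555
  (v18,v22,v19) [--+] → (-1.53568, -0.0260188, -0.5412)–(-1.54646, 0, -0.5412)  len=0.0282
  (v19,v22,v23) [+-+] → (-1.53568, -0.0260188, -0.5412)–(-1.09352, -1.09352, -0.5412)  len=1.1555
  (v22,v26,v23) [--+] → (-1.0675, -1.1043, -0.5412)–(-1.09352, -1.09352, -0.5412)  len=0.0282
  (v23,v26,v27) [+-+] → (-1.0675, -1.1043, -0.5412)–(0, -1.54646, -0.5412)  len=1.1555
  (v26,v30,v27) [--+] → (0.0260188, -1.53568, -0.5412)–(0, -1.54646, -0.5412)  len=0.0282
  (v27,v30,v31) [+-+] → (0.0260188, -1.53568, -0.5412)–(1.09352, -1.09352, -0.5412)  len=1.1555
  (v30,v1,v31) [--+] → (1.1043, -1.0675, -0.5412)–(1.09352, -1.09352, -0.5412)  len=0.0282
  (v31,v1,v2) [+-+] → (1.1043, -1.0675, -0.5412)–(1.54646, 0, -0.5412)  len=1.1555

Chained into 1 loop(s):
  loop 1: 16 segments, perimeter = 9.4689
Total perimeter = 9.469

loops=1 perimeter=9.469


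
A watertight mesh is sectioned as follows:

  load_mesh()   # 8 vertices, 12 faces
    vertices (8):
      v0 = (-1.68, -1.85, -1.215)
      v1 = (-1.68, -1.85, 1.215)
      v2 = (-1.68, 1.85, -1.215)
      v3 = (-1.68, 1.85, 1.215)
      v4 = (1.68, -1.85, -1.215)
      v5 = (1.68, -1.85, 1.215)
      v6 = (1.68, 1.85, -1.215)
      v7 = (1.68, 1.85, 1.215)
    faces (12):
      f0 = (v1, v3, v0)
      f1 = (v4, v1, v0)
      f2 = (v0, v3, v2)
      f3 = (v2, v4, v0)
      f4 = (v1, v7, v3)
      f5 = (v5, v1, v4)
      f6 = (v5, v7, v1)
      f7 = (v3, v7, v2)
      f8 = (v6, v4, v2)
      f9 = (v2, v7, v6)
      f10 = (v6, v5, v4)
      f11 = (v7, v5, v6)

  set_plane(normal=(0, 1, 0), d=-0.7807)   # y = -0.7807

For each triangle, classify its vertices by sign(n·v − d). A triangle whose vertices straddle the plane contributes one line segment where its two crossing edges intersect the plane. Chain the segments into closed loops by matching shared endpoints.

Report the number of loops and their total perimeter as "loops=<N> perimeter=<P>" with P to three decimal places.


Straddling triangles (8 of 12):
  (v1,v3,v0) [-+-] → (-1.68, -0.7807, 1.215)–(-1.68, -0.7807, -0.51273)  len=1.7277
  (v0,v3,v2) [-++] → (-1.68, -0.7807, -0.51273)–(-1.68, -0.7807, -1.215)  len=0.7023
  (v2,v4,v0) [+--] → (0.70896, -0.7807, -1.215)–(-1.68, -0.7807, -1.215)  len=2.3890
  (v1,v7,v3) [-++] → (-0.70896, -0.7807, 1.215)–(-1.68, -0.7807, 1.215)  len=0.9710
  (v5,v7,v1) [-+-] → (1.68, -0.7807, 1.215)–(-0.70896, -0.7807, 1.215)  len=2.3890
  (v6,v4,v2) [+-+] → (1.68, -0.7807, -1.215)–(0.70896, -0.7807, -1.215)  len=0.9710
  (v6,v5,v4) [+--] → (1.68, -0.7807, 0.51273)–(1.68, -0.7807, -1.215)  len=1.7277
  (v7,v5,v6) [+-+] → (1.68, -0.7807, 1.215)–(1.68, -0.7807, 0.51273)  len=0.7023

Chained into 1 loop(s):
  loop 1: 8 segments, perimeter = 11.5800
Total perimeter = 11.580

loops=1 perimeter=11.580


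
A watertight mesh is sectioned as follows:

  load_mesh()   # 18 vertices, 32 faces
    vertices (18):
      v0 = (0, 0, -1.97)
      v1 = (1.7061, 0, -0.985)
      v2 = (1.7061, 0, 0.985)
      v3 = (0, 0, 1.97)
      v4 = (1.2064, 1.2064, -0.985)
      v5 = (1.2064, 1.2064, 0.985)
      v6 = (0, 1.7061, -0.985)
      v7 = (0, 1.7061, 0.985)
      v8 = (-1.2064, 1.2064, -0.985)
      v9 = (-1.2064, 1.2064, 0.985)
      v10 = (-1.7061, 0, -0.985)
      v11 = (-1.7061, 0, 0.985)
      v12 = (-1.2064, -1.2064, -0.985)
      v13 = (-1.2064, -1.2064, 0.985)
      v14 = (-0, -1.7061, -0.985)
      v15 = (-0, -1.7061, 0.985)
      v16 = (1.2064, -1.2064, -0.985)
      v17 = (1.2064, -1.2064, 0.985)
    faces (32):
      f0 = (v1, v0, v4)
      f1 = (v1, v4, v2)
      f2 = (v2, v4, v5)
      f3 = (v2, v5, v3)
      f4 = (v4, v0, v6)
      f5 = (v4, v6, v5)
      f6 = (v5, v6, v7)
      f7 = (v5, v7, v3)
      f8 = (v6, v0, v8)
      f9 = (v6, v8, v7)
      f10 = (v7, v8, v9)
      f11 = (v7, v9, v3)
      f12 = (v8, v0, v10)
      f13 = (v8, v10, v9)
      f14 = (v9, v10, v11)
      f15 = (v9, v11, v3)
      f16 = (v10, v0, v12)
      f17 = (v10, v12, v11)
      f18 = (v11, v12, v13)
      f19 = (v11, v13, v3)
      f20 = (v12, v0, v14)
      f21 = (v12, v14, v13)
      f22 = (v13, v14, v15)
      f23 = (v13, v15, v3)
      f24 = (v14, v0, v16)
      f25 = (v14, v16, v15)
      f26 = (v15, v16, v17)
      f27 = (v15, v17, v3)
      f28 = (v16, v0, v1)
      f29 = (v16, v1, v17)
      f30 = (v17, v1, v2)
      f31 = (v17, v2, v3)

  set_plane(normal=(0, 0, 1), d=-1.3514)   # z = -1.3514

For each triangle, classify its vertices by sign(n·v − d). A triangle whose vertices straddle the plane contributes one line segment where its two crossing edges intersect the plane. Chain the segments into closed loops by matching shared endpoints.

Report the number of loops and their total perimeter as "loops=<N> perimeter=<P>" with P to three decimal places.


Straddling triangles (8 of 32):
  (v1,v0,v4) [+-+] → (1.07147, 0, -1.3514)–(0.757644, 0.757644, -1.3514)  len=0.8201
  (v4,v0,v6) [+-+] → (0.757644, 0.757644, -1.3514)–(0, 1.07147, -1.3514)  len=0.8201
  (v6,v0,v8) [+-+] → (0, 1.07147, -1.3514)–(-0.757644, 0.757644, -1.3514)  len=0.8201
  (v8,v0,v10) [+-+] → (-0.757644, 0.757644, -1.3514)–(-1.07147, 0, -1.3514)  len=0.8201
  (v10,v0,v12) [+-+] → (-1.07147, 0, -1.3514)–(-0.757644, -0.757644, -1.3514)  len=0.8201
  (v12,v0,v14) [+-+] → (-0.757644, -0.757644, -1.3514)–(0, -1.07147, -1.3514)  len=0.8201
  (v14,v0,v16) [+-+] → (0, -1.07147, -1.3514)–(0.757644, -0.757644, -1.3514)  len=0.8201
  (v16,v0,v1) [+-+] → (0.757644, -0.757644, -1.3514)–(1.07147, 0, -1.3514)  len=0.8201

Chained into 1 loop(s):
  loop 1: 8 segments, perimeter = 6.5605
Total perimeter = 6.561

loops=1 perimeter=6.561


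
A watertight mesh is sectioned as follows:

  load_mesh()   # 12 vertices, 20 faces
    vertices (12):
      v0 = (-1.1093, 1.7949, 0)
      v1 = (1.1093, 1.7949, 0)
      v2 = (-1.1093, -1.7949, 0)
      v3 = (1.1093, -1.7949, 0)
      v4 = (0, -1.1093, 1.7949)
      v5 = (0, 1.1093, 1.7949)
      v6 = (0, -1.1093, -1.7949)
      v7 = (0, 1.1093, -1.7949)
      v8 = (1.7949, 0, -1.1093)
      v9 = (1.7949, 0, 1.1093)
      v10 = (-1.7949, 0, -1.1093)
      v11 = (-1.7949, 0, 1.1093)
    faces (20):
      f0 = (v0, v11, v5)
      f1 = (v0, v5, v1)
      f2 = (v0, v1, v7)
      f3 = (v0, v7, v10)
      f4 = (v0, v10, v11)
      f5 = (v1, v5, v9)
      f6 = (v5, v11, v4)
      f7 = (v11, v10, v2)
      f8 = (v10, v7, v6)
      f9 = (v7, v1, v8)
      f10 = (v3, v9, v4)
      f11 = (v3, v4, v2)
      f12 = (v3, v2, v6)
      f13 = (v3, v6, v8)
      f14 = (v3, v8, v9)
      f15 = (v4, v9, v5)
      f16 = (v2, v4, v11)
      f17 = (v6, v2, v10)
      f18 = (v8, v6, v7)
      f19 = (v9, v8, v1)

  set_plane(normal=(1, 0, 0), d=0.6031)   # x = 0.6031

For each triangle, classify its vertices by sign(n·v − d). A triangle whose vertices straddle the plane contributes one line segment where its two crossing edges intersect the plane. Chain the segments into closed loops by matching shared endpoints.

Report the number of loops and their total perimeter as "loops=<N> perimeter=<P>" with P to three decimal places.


Straddling triangles (10 of 20):
  (v0,v5,v1) [--+] → (0.6031, 1.48204, 0.819056)–(0.6031, 1.7949, 0)  len=0.8768
  (v0,v1,v7) [-+-] → (0.6031, 1.7949, 0)–(0.6031, 1.48204, -0.819056)  len=0.8768
  (v1,v5,v9) [+-+] → (0.6031, 1.48204, 0.819056)–(0.6031, 0.736567, 1.56453)  len=1.0543
  (v7,v1,v8) [-++] → (0.6031, 1.48204, -0.819056)–(0.6031, 0.736567, -1.56453)  len=1.0543
  (v3,v9,v4) [++-] → (0.6031, -0.736567, 1.56453)–(0.6031, -1.48204, 0.819056)  len=1.0543
  (v3,v4,v2) [+--] → (0.6031, -1.48204, 0.819056)–(0.6031, -1.7949, 0)  len=0.8768
  (v3,v2,v6) [+--] → (0.6031, -1.7949, 0)–(0.6031, -1.48204, -0.819056)  len=0.8768
  (v3,v6,v8) [+-+] → (0.6031, -1.48204, -0.819056)–(0.6031, -0.736567, -1.56453)  len=1.0543
  (v4,v9,v5) [-+-] → (0.6031, -0.736567, 1.56453)–(0.6031, 0.736567, 1.56453)  len=1.4731
  (v8,v6,v7) [+--] → (0.6031, -0.736567, -1.56453)–(0.6031, 0.736567, -1.56453)  len=1.4731

Chained into 1 loop(s):
  loop 1: 10 segments, perimeter = 10.6704
Total perimeter = 10.670

loops=1 perimeter=10.670


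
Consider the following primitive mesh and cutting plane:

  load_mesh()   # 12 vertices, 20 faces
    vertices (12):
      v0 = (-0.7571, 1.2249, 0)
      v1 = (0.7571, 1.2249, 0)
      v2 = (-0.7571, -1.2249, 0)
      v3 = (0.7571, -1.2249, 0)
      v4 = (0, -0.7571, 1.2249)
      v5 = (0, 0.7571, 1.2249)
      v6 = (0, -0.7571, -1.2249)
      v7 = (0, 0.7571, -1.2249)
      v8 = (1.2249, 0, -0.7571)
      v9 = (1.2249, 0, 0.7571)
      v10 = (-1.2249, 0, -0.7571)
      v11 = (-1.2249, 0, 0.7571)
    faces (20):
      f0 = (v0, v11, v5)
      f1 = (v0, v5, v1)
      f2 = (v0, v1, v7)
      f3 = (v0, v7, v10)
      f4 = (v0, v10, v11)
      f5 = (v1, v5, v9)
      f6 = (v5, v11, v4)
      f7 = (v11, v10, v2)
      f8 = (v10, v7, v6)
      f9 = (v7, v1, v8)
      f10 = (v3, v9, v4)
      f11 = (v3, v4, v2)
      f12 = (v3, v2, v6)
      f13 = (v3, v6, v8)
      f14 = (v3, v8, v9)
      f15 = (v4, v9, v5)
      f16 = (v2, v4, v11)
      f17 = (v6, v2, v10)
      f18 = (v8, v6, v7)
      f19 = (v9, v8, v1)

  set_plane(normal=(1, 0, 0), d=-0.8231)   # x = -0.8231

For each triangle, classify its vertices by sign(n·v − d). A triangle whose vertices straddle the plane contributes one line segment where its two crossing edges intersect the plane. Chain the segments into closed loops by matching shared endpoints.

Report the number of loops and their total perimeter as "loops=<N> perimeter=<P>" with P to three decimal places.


Straddling triangles (8 of 20):
  (v0,v11,v5) [+-+] → (-0.8231, 1.05208, 0.106816)–(-0.8231, 0.248349, 0.910551)  len=1.1367
  (v0,v7,v10) [++-] → (-0.8231, 0.248349, -0.910551)–(-0.8231, 1.05208, -0.106816)  len=1.1367
  (v0,v10,v11) [+--] → (-0.8231, 1.05208, -0.106816)–(-0.8231, 1.05208, 0.106816)  len=0.2136
  (v5,v11,v4) [+-+] → (-0.8231, 0.248349, 0.910551)–(-0.8231, -0.248349, 0.910551)  len=0.4967
  (v11,v10,v2) [--+] → (-0.8231, -1.05208, -0.106816)–(-0.8231, -1.05208, 0.106816)  len=0.2136
  (v10,v7,v6) [-++] → (-0.8231, 0.248349, -0.910551)–(-0.8231, -0.248349, -0.910551)  len=0.4967
  (v2,v4,v11) [++-] → (-0.8231, -0.248349, 0.910551)–(-0.8231, -1.05208, 0.106816)  len=1.1367
  (v6,v2,v10) [++-] → (-0.8231, -1.05208, -0.106816)–(-0.8231, -0.248349, -0.910551)  len=1.1367

Chained into 1 loop(s):
  loop 1: 8 segments, perimeter = 5.9673
Total perimeter = 5.967

loops=1 perimeter=5.967


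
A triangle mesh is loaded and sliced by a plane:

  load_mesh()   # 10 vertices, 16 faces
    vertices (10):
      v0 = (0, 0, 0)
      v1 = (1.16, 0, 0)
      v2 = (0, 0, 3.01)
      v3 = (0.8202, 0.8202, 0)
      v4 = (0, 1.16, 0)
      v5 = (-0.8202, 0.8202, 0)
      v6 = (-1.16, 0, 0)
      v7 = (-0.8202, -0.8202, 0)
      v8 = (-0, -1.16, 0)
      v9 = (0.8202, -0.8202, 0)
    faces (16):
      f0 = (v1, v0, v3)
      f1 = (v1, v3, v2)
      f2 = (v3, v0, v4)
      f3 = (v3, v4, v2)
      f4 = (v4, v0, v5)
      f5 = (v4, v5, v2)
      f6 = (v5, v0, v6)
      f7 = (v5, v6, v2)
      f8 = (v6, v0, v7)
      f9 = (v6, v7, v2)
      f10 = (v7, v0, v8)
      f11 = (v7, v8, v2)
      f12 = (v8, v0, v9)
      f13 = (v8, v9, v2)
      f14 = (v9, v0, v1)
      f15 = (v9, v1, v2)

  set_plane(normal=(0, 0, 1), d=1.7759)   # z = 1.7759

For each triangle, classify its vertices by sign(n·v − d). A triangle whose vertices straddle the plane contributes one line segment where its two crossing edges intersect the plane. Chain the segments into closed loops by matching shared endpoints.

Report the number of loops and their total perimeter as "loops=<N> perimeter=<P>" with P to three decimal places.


loops=1 perimeter=2.912

Straddling triangles (8 of 16):
  (v1,v3,v2) [--+] → (0.336282, 0.336282, 1.7759)–(0.4756, 0, 1.7759)  len=0.3640
  (v3,v4,v2) [--+] → (0, 0.4756, 1.7759)–(0.336282, 0.336282, 1.7759)  len=0.3640
  (v4,v5,v2) [--+] → (-0.336282, 0.336282, 1.7759)–(0, 0.4756, 1.7759)  len=0.3640
  (v5,v6,v2) [--+] → (-0.4756, 0, 1.7759)–(-0.336282, 0.336282, 1.7759)  len=0.3640
  (v6,v7,v2) [--+] → (-0.336282, -0.336282, 1.7759)–(-0.4756, 0, 1.7759)  len=0.3640
  (v7,v8,v2) [--+] → (0, -0.4756, 1.7759)–(-0.336282, -0.336282, 1.7759)  len=0.3640
  (v8,v9,v2) [--+] → (0.336282, -0.336282, 1.7759)–(0, -0.4756, 1.7759)  len=0.3640
  (v9,v1,v2) [--+] → (0.4756, 0, 1.7759)–(0.336282, -0.336282, 1.7759)  len=0.3640

Chained into 1 loop(s):
  loop 1: 8 segments, perimeter = 2.9120
Total perimeter = 2.912


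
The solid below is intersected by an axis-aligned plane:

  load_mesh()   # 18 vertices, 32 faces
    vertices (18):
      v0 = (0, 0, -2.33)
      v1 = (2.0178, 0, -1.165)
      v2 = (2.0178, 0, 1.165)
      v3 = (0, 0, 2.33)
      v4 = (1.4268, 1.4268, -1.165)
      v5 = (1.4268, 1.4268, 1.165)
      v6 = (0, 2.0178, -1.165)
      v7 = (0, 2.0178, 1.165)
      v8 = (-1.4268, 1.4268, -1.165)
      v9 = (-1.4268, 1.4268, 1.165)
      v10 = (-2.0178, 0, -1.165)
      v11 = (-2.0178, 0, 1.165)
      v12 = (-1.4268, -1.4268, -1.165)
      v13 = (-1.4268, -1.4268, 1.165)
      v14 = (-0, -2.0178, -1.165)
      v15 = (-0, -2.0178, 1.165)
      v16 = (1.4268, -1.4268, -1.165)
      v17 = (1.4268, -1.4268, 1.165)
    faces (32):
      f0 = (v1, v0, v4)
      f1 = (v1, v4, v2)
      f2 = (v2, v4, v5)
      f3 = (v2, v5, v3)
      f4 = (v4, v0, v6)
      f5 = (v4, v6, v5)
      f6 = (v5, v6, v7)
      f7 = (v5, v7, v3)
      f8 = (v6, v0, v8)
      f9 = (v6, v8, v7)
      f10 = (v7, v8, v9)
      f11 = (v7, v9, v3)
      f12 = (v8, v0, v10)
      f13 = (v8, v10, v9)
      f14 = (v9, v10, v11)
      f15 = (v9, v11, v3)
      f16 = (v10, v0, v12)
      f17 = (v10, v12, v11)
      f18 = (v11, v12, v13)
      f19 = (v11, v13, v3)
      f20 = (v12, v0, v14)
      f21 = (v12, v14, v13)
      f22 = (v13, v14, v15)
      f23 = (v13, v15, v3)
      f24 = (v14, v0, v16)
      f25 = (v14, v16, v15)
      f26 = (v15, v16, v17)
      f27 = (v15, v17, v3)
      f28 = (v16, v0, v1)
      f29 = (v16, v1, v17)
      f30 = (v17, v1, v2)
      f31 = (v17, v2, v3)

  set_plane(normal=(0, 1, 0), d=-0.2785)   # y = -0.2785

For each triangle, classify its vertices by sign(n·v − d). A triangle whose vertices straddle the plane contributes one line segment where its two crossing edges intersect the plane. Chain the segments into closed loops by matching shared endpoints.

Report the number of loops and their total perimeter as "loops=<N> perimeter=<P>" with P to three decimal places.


Straddling triangles (12 of 32):
  (v10,v0,v12) [++-] → (-0.2785, -0.2785, -2.1026)–(-1.90244, -0.2785, -1.165)  len=1.8752
  (v10,v12,v11) [+-+] → (-1.90244, -0.2785, -1.165)–(-1.90244, -0.2785, 0.710203)  len=1.8752
  (v11,v12,v13) [+--] → (-1.90244, -0.2785, 0.710203)–(-1.90244, -0.2785, 1.165)  len=0.4548
  (v11,v13,v3) [+-+] → (-1.90244, -0.2785, 1.165)–(-0.2785, -0.2785, 2.1026)  len=1.8752
  (v12,v0,v14) [-+-] → (-0.2785, -0.2785, -2.1026)–(0, -0.2785, -2.1692)  len=0.2864
  (v13,v15,v3) [--+] → (0, -0.2785, 2.1692)–(-0.2785, -0.2785, 2.1026)  len=0.2864
  (v14,v0,v16) [-+-] → (0, -0.2785, -2.1692)–(0.2785, -0.2785, -2.1026)  len=0.2864
  (v15,v17,v3) [--+] → (0.2785, -0.2785, 2.1026)–(0, -0.2785, 2.1692)  len=0.2864
  (v16,v0,v1) [-++] → (0.2785, -0.2785, -2.1026)–(1.90244, -0.2785, -1.165)  len=1.8752
  (v16,v1,v17) [-+-] → (1.90244, -0.2785, -1.165)–(1.90244, -0.2785, -0.710203)  len=0.4548
  (v17,v1,v2) [-++] → (1.90244, -0.2785, -0.710203)–(1.90244, -0.2785, 1.165)  len=1.8752
  (v17,v2,v3) [-++] → (1.90244, -0.2785, 1.165)–(0.2785, -0.2785, 2.1026)  len=1.8752

Chained into 1 loop(s):
  loop 1: 12 segments, perimeter = 13.3061
Total perimeter = 13.306

loops=1 perimeter=13.306
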